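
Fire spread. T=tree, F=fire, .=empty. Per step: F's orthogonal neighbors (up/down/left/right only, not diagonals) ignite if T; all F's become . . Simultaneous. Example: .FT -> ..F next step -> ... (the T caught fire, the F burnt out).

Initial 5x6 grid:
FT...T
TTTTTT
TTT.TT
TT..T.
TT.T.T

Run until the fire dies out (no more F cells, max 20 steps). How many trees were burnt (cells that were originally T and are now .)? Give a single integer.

Step 1: +2 fires, +1 burnt (F count now 2)
Step 2: +2 fires, +2 burnt (F count now 2)
Step 3: +3 fires, +2 burnt (F count now 3)
Step 4: +4 fires, +3 burnt (F count now 4)
Step 5: +2 fires, +4 burnt (F count now 2)
Step 6: +2 fires, +2 burnt (F count now 2)
Step 7: +3 fires, +2 burnt (F count now 3)
Step 8: +0 fires, +3 burnt (F count now 0)
Fire out after step 8
Initially T: 20, now '.': 28
Total burnt (originally-T cells now '.'): 18

Answer: 18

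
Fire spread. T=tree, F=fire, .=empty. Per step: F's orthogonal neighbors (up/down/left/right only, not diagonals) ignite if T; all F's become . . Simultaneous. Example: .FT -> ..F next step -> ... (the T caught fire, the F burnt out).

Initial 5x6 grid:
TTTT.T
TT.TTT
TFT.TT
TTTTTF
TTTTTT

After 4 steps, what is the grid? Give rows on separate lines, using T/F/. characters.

Step 1: 7 trees catch fire, 2 burn out
  TTTT.T
  TF.TTT
  F.F.TF
  TFTTF.
  TTTTTF
Step 2: 9 trees catch fire, 7 burn out
  TFTT.T
  F..TTF
  ....F.
  F.FF..
  TFTTF.
Step 3: 7 trees catch fire, 9 burn out
  F.FT.F
  ...TF.
  ......
  ......
  F.FF..
Step 4: 2 trees catch fire, 7 burn out
  ...F..
  ...F..
  ......
  ......
  ......

...F..
...F..
......
......
......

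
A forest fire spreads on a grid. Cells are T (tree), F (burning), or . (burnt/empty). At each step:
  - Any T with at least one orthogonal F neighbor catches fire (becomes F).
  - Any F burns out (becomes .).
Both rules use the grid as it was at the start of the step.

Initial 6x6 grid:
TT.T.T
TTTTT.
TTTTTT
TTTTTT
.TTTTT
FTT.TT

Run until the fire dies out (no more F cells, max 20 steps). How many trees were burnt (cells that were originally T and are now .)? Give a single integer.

Step 1: +1 fires, +1 burnt (F count now 1)
Step 2: +2 fires, +1 burnt (F count now 2)
Step 3: +2 fires, +2 burnt (F count now 2)
Step 4: +4 fires, +2 burnt (F count now 4)
Step 5: +5 fires, +4 burnt (F count now 5)
Step 6: +7 fires, +5 burnt (F count now 7)
Step 7: +5 fires, +7 burnt (F count now 5)
Step 8: +3 fires, +5 burnt (F count now 3)
Step 9: +0 fires, +3 burnt (F count now 0)
Fire out after step 9
Initially T: 30, now '.': 35
Total burnt (originally-T cells now '.'): 29

Answer: 29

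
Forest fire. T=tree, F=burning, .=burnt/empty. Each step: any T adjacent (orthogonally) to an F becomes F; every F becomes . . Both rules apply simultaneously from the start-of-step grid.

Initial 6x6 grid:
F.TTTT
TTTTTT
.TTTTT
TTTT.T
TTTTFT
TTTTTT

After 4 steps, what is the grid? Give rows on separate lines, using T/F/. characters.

Step 1: 4 trees catch fire, 2 burn out
  ..TTTT
  FTTTTT
  .TTTTT
  TTTT.T
  TTTF.F
  TTTTFT
Step 2: 6 trees catch fire, 4 burn out
  ..TTTT
  .FTTTT
  .TTTTT
  TTTF.F
  TTF...
  TTTF.F
Step 3: 7 trees catch fire, 6 burn out
  ..TTTT
  ..FTTT
  .FTFTF
  TTF...
  TF....
  TTF...
Step 4: 8 trees catch fire, 7 burn out
  ..FTTT
  ...FTF
  ..F.F.
  TF....
  F.....
  TF....

..FTTT
...FTF
..F.F.
TF....
F.....
TF....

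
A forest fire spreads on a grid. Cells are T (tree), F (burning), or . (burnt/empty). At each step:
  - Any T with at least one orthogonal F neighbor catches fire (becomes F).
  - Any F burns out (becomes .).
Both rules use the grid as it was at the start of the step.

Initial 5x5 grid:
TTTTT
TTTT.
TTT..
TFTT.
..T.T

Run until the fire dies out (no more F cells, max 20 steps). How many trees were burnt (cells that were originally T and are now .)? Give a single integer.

Answer: 16

Derivation:
Step 1: +3 fires, +1 burnt (F count now 3)
Step 2: +5 fires, +3 burnt (F count now 5)
Step 3: +3 fires, +5 burnt (F count now 3)
Step 4: +3 fires, +3 burnt (F count now 3)
Step 5: +1 fires, +3 burnt (F count now 1)
Step 6: +1 fires, +1 burnt (F count now 1)
Step 7: +0 fires, +1 burnt (F count now 0)
Fire out after step 7
Initially T: 17, now '.': 24
Total burnt (originally-T cells now '.'): 16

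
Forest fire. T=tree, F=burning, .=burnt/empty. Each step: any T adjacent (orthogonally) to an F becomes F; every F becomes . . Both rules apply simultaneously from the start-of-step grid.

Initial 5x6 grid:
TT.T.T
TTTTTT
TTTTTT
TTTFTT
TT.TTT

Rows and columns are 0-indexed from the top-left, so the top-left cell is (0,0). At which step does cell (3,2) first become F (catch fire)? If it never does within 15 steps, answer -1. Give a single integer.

Step 1: cell (3,2)='F' (+4 fires, +1 burnt)
  -> target ignites at step 1
Step 2: cell (3,2)='.' (+6 fires, +4 burnt)
Step 3: cell (3,2)='.' (+8 fires, +6 burnt)
Step 4: cell (3,2)='.' (+4 fires, +8 burnt)
Step 5: cell (3,2)='.' (+3 fires, +4 burnt)
Step 6: cell (3,2)='.' (+1 fires, +3 burnt)
Step 7: cell (3,2)='.' (+0 fires, +1 burnt)
  fire out at step 7

1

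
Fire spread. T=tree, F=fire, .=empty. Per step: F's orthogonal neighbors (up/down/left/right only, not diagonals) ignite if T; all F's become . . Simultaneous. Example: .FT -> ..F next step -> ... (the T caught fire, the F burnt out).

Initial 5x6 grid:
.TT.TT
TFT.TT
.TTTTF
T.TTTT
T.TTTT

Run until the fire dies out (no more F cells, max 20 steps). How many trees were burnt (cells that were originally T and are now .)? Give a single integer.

Step 1: +7 fires, +2 burnt (F count now 7)
Step 2: +7 fires, +7 burnt (F count now 7)
Step 3: +4 fires, +7 burnt (F count now 4)
Step 4: +2 fires, +4 burnt (F count now 2)
Step 5: +0 fires, +2 burnt (F count now 0)
Fire out after step 5
Initially T: 22, now '.': 28
Total burnt (originally-T cells now '.'): 20

Answer: 20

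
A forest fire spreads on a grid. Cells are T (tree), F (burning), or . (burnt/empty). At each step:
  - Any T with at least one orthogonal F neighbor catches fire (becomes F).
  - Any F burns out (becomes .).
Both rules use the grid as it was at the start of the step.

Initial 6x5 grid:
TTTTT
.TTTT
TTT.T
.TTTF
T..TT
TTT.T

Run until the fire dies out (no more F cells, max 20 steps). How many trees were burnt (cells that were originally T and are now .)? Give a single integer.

Answer: 19

Derivation:
Step 1: +3 fires, +1 burnt (F count now 3)
Step 2: +4 fires, +3 burnt (F count now 4)
Step 3: +4 fires, +4 burnt (F count now 4)
Step 4: +3 fires, +4 burnt (F count now 3)
Step 5: +3 fires, +3 burnt (F count now 3)
Step 6: +1 fires, +3 burnt (F count now 1)
Step 7: +1 fires, +1 burnt (F count now 1)
Step 8: +0 fires, +1 burnt (F count now 0)
Fire out after step 8
Initially T: 23, now '.': 26
Total burnt (originally-T cells now '.'): 19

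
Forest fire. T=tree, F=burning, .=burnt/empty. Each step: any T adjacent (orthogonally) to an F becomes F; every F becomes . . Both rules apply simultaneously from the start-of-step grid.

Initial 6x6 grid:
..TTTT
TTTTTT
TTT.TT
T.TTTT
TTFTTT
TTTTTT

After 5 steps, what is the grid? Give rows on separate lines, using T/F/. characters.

Step 1: 4 trees catch fire, 1 burn out
  ..TTTT
  TTTTTT
  TTT.TT
  T.FTTT
  TF.FTT
  TTFTTT
Step 2: 6 trees catch fire, 4 burn out
  ..TTTT
  TTTTTT
  TTF.TT
  T..FTT
  F...FT
  TF.FTT
Step 3: 7 trees catch fire, 6 burn out
  ..TTTT
  TTFTTT
  TF..TT
  F...FT
  .....F
  F...FT
Step 4: 7 trees catch fire, 7 burn out
  ..FTTT
  TF.FTT
  F...FT
  .....F
  ......
  .....F
Step 5: 4 trees catch fire, 7 burn out
  ...FTT
  F...FT
  .....F
  ......
  ......
  ......

...FTT
F...FT
.....F
......
......
......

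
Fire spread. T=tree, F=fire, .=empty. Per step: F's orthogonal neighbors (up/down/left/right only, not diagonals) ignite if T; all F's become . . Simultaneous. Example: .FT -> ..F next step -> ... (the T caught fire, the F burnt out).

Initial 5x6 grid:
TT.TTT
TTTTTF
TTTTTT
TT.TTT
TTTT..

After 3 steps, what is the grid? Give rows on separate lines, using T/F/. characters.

Step 1: 3 trees catch fire, 1 burn out
  TT.TTF
  TTTTF.
  TTTTTF
  TT.TTT
  TTTT..
Step 2: 4 trees catch fire, 3 burn out
  TT.TF.
  TTTF..
  TTTTF.
  TT.TTF
  TTTT..
Step 3: 4 trees catch fire, 4 burn out
  TT.F..
  TTF...
  TTTF..
  TT.TF.
  TTTT..

TT.F..
TTF...
TTTF..
TT.TF.
TTTT..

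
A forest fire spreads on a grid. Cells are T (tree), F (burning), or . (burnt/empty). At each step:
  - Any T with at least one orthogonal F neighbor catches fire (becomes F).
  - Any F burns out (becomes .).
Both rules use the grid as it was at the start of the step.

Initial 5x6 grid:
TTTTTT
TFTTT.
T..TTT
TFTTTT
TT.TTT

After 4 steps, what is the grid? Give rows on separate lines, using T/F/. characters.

Step 1: 6 trees catch fire, 2 burn out
  TFTTTT
  F.FTT.
  T..TTT
  F.FTTT
  TF.TTT
Step 2: 6 trees catch fire, 6 burn out
  F.FTTT
  ...FT.
  F..TTT
  ...FTT
  F..TTT
Step 3: 5 trees catch fire, 6 burn out
  ...FTT
  ....F.
  ...FTT
  ....FT
  ...FTT
Step 4: 4 trees catch fire, 5 burn out
  ....FT
  ......
  ....FT
  .....F
  ....FT

....FT
......
....FT
.....F
....FT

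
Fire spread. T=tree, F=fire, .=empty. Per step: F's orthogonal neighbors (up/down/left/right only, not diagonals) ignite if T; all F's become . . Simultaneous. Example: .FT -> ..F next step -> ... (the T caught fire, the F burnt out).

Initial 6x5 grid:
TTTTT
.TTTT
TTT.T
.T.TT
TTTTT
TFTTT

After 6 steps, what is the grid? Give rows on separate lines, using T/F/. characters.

Step 1: 3 trees catch fire, 1 burn out
  TTTTT
  .TTTT
  TTT.T
  .T.TT
  TFTTT
  F.FTT
Step 2: 4 trees catch fire, 3 burn out
  TTTTT
  .TTTT
  TTT.T
  .F.TT
  F.FTT
  ...FT
Step 3: 3 trees catch fire, 4 burn out
  TTTTT
  .TTTT
  TFT.T
  ...TT
  ...FT
  ....F
Step 4: 5 trees catch fire, 3 burn out
  TTTTT
  .FTTT
  F.F.T
  ...FT
  ....F
  .....
Step 5: 3 trees catch fire, 5 burn out
  TFTTT
  ..FTT
  ....T
  ....F
  .....
  .....
Step 6: 4 trees catch fire, 3 burn out
  F.FTT
  ...FT
  ....F
  .....
  .....
  .....

F.FTT
...FT
....F
.....
.....
.....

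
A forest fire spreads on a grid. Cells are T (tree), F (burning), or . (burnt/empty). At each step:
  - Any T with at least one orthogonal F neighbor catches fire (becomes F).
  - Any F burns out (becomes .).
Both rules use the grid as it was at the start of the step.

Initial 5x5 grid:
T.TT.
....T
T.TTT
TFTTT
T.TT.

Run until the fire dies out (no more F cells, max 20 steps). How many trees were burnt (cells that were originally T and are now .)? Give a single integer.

Step 1: +2 fires, +1 burnt (F count now 2)
Step 2: +5 fires, +2 burnt (F count now 5)
Step 3: +3 fires, +5 burnt (F count now 3)
Step 4: +1 fires, +3 burnt (F count now 1)
Step 5: +1 fires, +1 burnt (F count now 1)
Step 6: +0 fires, +1 burnt (F count now 0)
Fire out after step 6
Initially T: 15, now '.': 22
Total burnt (originally-T cells now '.'): 12

Answer: 12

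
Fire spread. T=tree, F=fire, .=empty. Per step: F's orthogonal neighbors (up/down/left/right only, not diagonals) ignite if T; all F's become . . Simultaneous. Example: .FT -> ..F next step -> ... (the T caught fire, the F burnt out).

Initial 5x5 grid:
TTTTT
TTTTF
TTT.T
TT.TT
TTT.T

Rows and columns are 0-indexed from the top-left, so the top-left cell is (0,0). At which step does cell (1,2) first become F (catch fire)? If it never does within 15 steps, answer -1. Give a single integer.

Step 1: cell (1,2)='T' (+3 fires, +1 burnt)
Step 2: cell (1,2)='F' (+3 fires, +3 burnt)
  -> target ignites at step 2
Step 3: cell (1,2)='.' (+5 fires, +3 burnt)
Step 4: cell (1,2)='.' (+3 fires, +5 burnt)
Step 5: cell (1,2)='.' (+3 fires, +3 burnt)
Step 6: cell (1,2)='.' (+2 fires, +3 burnt)
Step 7: cell (1,2)='.' (+2 fires, +2 burnt)
Step 8: cell (1,2)='.' (+0 fires, +2 burnt)
  fire out at step 8

2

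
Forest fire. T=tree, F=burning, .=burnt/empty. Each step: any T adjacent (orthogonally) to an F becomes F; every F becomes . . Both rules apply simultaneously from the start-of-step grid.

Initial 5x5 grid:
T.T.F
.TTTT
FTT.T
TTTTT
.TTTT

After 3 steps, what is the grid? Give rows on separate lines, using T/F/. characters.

Step 1: 3 trees catch fire, 2 burn out
  T.T..
  .TTTF
  .FT.T
  FTTTT
  .TTTT
Step 2: 5 trees catch fire, 3 burn out
  T.T..
  .FTF.
  ..F.F
  .FTTT
  .TTTT
Step 3: 4 trees catch fire, 5 burn out
  T.T..
  ..F..
  .....
  ..FTF
  .FTTT

T.T..
..F..
.....
..FTF
.FTTT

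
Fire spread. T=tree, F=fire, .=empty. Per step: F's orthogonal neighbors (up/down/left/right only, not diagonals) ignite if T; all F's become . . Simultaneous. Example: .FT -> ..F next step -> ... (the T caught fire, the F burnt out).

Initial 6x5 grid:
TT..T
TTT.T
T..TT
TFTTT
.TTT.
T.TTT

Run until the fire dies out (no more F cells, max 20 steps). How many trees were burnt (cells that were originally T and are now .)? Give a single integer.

Answer: 20

Derivation:
Step 1: +3 fires, +1 burnt (F count now 3)
Step 2: +3 fires, +3 burnt (F count now 3)
Step 3: +5 fires, +3 burnt (F count now 5)
Step 4: +4 fires, +5 burnt (F count now 4)
Step 5: +4 fires, +4 burnt (F count now 4)
Step 6: +1 fires, +4 burnt (F count now 1)
Step 7: +0 fires, +1 burnt (F count now 0)
Fire out after step 7
Initially T: 21, now '.': 29
Total burnt (originally-T cells now '.'): 20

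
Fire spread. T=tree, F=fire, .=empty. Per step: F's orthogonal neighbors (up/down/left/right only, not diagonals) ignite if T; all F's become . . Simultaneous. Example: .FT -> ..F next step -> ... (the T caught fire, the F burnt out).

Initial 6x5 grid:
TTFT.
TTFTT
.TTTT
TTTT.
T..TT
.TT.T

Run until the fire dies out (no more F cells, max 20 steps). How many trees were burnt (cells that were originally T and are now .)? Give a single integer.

Step 1: +5 fires, +2 burnt (F count now 5)
Step 2: +6 fires, +5 burnt (F count now 6)
Step 3: +3 fires, +6 burnt (F count now 3)
Step 4: +2 fires, +3 burnt (F count now 2)
Step 5: +2 fires, +2 burnt (F count now 2)
Step 6: +1 fires, +2 burnt (F count now 1)
Step 7: +0 fires, +1 burnt (F count now 0)
Fire out after step 7
Initially T: 21, now '.': 28
Total burnt (originally-T cells now '.'): 19

Answer: 19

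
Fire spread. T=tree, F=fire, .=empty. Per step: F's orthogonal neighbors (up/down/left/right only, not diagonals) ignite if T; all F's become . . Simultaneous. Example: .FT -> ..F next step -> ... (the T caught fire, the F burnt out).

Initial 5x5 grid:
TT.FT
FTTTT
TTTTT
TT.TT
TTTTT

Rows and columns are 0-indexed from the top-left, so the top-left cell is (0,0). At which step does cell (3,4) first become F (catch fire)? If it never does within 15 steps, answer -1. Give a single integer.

Step 1: cell (3,4)='T' (+5 fires, +2 burnt)
Step 2: cell (3,4)='T' (+6 fires, +5 burnt)
Step 3: cell (3,4)='T' (+5 fires, +6 burnt)
Step 4: cell (3,4)='F' (+3 fires, +5 burnt)
  -> target ignites at step 4
Step 5: cell (3,4)='.' (+2 fires, +3 burnt)
Step 6: cell (3,4)='.' (+0 fires, +2 burnt)
  fire out at step 6

4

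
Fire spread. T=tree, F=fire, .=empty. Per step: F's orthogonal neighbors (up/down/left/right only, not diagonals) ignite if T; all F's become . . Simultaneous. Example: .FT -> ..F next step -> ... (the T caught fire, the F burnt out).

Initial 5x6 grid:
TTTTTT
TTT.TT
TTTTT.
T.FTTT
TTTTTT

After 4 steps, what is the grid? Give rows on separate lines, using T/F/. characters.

Step 1: 3 trees catch fire, 1 burn out
  TTTTTT
  TTT.TT
  TTFTT.
  T..FTT
  TTFTTT
Step 2: 6 trees catch fire, 3 burn out
  TTTTTT
  TTF.TT
  TF.FT.
  T...FT
  TF.FTT
Step 3: 7 trees catch fire, 6 burn out
  TTFTTT
  TF..TT
  F...F.
  T....F
  F...FT
Step 4: 6 trees catch fire, 7 burn out
  TF.FTT
  F...FT
  ......
  F.....
  .....F

TF.FTT
F...FT
......
F.....
.....F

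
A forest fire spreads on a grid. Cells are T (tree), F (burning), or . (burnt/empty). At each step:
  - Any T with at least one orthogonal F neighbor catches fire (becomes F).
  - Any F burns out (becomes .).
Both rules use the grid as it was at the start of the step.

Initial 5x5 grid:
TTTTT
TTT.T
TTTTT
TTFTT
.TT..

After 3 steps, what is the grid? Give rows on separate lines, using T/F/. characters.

Step 1: 4 trees catch fire, 1 burn out
  TTTTT
  TTT.T
  TTFTT
  TF.FT
  .TF..
Step 2: 6 trees catch fire, 4 burn out
  TTTTT
  TTF.T
  TF.FT
  F...F
  .F...
Step 3: 4 trees catch fire, 6 burn out
  TTFTT
  TF..T
  F...F
  .....
  .....

TTFTT
TF..T
F...F
.....
.....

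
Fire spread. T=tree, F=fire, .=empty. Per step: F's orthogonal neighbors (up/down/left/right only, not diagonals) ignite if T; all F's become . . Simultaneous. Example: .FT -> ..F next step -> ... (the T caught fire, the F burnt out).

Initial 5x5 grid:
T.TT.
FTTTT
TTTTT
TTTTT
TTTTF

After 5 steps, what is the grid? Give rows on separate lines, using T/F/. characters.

Step 1: 5 trees catch fire, 2 burn out
  F.TT.
  .FTTT
  FTTTT
  TTTTF
  TTTF.
Step 2: 6 trees catch fire, 5 burn out
  ..TT.
  ..FTT
  .FTTF
  FTTF.
  TTF..
Step 3: 9 trees catch fire, 6 burn out
  ..FT.
  ...FF
  ..FF.
  .FF..
  FF...
Step 4: 1 trees catch fire, 9 burn out
  ...F.
  .....
  .....
  .....
  .....
Step 5: 0 trees catch fire, 1 burn out
  .....
  .....
  .....
  .....
  .....

.....
.....
.....
.....
.....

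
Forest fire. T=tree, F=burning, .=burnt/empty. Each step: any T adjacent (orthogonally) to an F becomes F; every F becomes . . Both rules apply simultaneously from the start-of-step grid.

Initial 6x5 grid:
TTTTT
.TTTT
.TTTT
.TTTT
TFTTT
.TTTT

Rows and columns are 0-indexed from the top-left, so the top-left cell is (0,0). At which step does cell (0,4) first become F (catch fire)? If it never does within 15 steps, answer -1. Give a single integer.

Step 1: cell (0,4)='T' (+4 fires, +1 burnt)
Step 2: cell (0,4)='T' (+4 fires, +4 burnt)
Step 3: cell (0,4)='T' (+5 fires, +4 burnt)
Step 4: cell (0,4)='T' (+5 fires, +5 burnt)
Step 5: cell (0,4)='T' (+4 fires, +5 burnt)
Step 6: cell (0,4)='T' (+2 fires, +4 burnt)
Step 7: cell (0,4)='F' (+1 fires, +2 burnt)
  -> target ignites at step 7
Step 8: cell (0,4)='.' (+0 fires, +1 burnt)
  fire out at step 8

7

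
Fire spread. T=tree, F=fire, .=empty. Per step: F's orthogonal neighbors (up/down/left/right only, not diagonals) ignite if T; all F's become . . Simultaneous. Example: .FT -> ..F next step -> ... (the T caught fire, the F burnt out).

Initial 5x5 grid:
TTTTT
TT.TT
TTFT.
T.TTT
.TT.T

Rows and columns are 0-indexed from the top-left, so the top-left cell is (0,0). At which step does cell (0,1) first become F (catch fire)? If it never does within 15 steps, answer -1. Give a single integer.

Step 1: cell (0,1)='T' (+3 fires, +1 burnt)
Step 2: cell (0,1)='T' (+5 fires, +3 burnt)
Step 3: cell (0,1)='F' (+7 fires, +5 burnt)
  -> target ignites at step 3
Step 4: cell (0,1)='.' (+4 fires, +7 burnt)
Step 5: cell (0,1)='.' (+0 fires, +4 burnt)
  fire out at step 5

3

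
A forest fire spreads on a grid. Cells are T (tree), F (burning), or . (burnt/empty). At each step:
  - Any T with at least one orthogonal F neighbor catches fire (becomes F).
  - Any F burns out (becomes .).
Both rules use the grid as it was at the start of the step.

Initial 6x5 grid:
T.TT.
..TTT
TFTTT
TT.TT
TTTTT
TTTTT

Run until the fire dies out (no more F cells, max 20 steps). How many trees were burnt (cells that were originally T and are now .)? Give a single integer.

Answer: 23

Derivation:
Step 1: +3 fires, +1 burnt (F count now 3)
Step 2: +4 fires, +3 burnt (F count now 4)
Step 3: +7 fires, +4 burnt (F count now 7)
Step 4: +6 fires, +7 burnt (F count now 6)
Step 5: +2 fires, +6 burnt (F count now 2)
Step 6: +1 fires, +2 burnt (F count now 1)
Step 7: +0 fires, +1 burnt (F count now 0)
Fire out after step 7
Initially T: 24, now '.': 29
Total burnt (originally-T cells now '.'): 23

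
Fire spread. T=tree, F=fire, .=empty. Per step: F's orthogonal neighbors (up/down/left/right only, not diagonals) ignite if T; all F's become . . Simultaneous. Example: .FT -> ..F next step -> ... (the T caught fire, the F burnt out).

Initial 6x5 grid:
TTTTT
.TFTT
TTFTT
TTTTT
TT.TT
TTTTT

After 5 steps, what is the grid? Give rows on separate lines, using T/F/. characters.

Step 1: 6 trees catch fire, 2 burn out
  TTFTT
  .F.FT
  TF.FT
  TTFTT
  TT.TT
  TTTTT
Step 2: 7 trees catch fire, 6 burn out
  TF.FT
  ....F
  F...F
  TF.FT
  TT.TT
  TTTTT
Step 3: 6 trees catch fire, 7 burn out
  F...F
  .....
  .....
  F...F
  TF.FT
  TTTTT
Step 4: 4 trees catch fire, 6 burn out
  .....
  .....
  .....
  .....
  F...F
  TFTFT
Step 5: 3 trees catch fire, 4 burn out
  .....
  .....
  .....
  .....
  .....
  F.F.F

.....
.....
.....
.....
.....
F.F.F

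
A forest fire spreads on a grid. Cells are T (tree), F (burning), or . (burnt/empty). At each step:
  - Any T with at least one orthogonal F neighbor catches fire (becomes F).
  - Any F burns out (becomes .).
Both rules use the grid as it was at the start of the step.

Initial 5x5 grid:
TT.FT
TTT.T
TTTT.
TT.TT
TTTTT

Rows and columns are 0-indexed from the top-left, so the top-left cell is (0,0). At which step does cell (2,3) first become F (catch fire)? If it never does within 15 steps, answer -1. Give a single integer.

Step 1: cell (2,3)='T' (+1 fires, +1 burnt)
Step 2: cell (2,3)='T' (+1 fires, +1 burnt)
Step 3: cell (2,3)='T' (+0 fires, +1 burnt)
  fire out at step 3
Target never catches fire within 15 steps

-1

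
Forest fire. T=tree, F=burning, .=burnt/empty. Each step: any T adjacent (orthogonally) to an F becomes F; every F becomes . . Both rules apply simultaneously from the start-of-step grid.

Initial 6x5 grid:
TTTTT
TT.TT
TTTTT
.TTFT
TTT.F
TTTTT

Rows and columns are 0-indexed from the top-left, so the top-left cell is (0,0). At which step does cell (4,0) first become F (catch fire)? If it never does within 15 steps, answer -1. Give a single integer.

Step 1: cell (4,0)='T' (+4 fires, +2 burnt)
Step 2: cell (4,0)='T' (+6 fires, +4 burnt)
Step 3: cell (4,0)='T' (+5 fires, +6 burnt)
Step 4: cell (4,0)='F' (+6 fires, +5 burnt)
  -> target ignites at step 4
Step 5: cell (4,0)='.' (+3 fires, +6 burnt)
Step 6: cell (4,0)='.' (+1 fires, +3 burnt)
Step 7: cell (4,0)='.' (+0 fires, +1 burnt)
  fire out at step 7

4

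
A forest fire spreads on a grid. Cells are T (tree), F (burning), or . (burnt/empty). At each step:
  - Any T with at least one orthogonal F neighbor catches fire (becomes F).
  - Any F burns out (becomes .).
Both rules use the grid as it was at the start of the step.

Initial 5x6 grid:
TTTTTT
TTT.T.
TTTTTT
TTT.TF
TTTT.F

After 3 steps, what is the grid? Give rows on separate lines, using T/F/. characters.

Step 1: 2 trees catch fire, 2 burn out
  TTTTTT
  TTT.T.
  TTTTTF
  TTT.F.
  TTTT..
Step 2: 1 trees catch fire, 2 burn out
  TTTTTT
  TTT.T.
  TTTTF.
  TTT...
  TTTT..
Step 3: 2 trees catch fire, 1 burn out
  TTTTTT
  TTT.F.
  TTTF..
  TTT...
  TTTT..

TTTTTT
TTT.F.
TTTF..
TTT...
TTTT..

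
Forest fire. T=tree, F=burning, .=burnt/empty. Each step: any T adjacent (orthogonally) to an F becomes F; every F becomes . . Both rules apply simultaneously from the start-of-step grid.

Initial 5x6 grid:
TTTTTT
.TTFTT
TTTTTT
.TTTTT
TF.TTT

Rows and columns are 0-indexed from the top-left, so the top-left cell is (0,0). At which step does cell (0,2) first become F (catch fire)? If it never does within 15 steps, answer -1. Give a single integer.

Step 1: cell (0,2)='T' (+6 fires, +2 burnt)
Step 2: cell (0,2)='F' (+9 fires, +6 burnt)
  -> target ignites at step 2
Step 3: cell (0,2)='.' (+6 fires, +9 burnt)
Step 4: cell (0,2)='.' (+3 fires, +6 burnt)
Step 5: cell (0,2)='.' (+1 fires, +3 burnt)
Step 6: cell (0,2)='.' (+0 fires, +1 burnt)
  fire out at step 6

2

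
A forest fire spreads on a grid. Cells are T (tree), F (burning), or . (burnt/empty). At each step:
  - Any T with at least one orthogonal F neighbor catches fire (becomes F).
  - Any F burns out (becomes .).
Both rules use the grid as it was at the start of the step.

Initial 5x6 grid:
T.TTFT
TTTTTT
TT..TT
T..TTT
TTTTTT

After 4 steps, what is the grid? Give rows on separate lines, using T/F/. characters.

Step 1: 3 trees catch fire, 1 burn out
  T.TF.F
  TTTTFT
  TT..TT
  T..TTT
  TTTTTT
Step 2: 4 trees catch fire, 3 burn out
  T.F...
  TTTF.F
  TT..FT
  T..TTT
  TTTTTT
Step 3: 3 trees catch fire, 4 burn out
  T.....
  TTF...
  TT...F
  T..TFT
  TTTTTT
Step 4: 4 trees catch fire, 3 burn out
  T.....
  TF....
  TT....
  T..F.F
  TTTTFT

T.....
TF....
TT....
T..F.F
TTTTFT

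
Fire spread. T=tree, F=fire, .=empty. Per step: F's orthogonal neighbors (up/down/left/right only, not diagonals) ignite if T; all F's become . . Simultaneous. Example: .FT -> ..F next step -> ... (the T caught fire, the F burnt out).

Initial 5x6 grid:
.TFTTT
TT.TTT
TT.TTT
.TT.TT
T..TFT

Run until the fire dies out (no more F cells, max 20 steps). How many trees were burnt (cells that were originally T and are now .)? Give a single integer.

Step 1: +5 fires, +2 burnt (F count now 5)
Step 2: +5 fires, +5 burnt (F count now 5)
Step 3: +6 fires, +5 burnt (F count now 6)
Step 4: +3 fires, +6 burnt (F count now 3)
Step 5: +1 fires, +3 burnt (F count now 1)
Step 6: +0 fires, +1 burnt (F count now 0)
Fire out after step 6
Initially T: 21, now '.': 29
Total burnt (originally-T cells now '.'): 20

Answer: 20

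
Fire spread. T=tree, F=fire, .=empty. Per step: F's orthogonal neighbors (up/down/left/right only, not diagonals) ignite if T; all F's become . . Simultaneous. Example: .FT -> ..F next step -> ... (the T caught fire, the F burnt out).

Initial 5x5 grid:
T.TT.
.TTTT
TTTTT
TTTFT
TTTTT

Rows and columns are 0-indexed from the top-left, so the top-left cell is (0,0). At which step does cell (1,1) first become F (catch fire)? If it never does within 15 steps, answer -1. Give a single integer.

Step 1: cell (1,1)='T' (+4 fires, +1 burnt)
Step 2: cell (1,1)='T' (+6 fires, +4 burnt)
Step 3: cell (1,1)='T' (+6 fires, +6 burnt)
Step 4: cell (1,1)='F' (+4 fires, +6 burnt)
  -> target ignites at step 4
Step 5: cell (1,1)='.' (+0 fires, +4 burnt)
  fire out at step 5

4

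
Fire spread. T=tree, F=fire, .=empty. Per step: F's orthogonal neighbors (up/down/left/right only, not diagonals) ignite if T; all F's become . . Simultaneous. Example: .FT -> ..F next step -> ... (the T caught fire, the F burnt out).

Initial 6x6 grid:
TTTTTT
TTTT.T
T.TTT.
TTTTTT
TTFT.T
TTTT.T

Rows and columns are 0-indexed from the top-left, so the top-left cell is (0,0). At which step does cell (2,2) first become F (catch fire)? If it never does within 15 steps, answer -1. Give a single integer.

Step 1: cell (2,2)='T' (+4 fires, +1 burnt)
Step 2: cell (2,2)='F' (+6 fires, +4 burnt)
  -> target ignites at step 2
Step 3: cell (2,2)='.' (+5 fires, +6 burnt)
Step 4: cell (2,2)='.' (+6 fires, +5 burnt)
Step 5: cell (2,2)='.' (+4 fires, +6 burnt)
Step 6: cell (2,2)='.' (+3 fires, +4 burnt)
Step 7: cell (2,2)='.' (+1 fires, +3 burnt)
Step 8: cell (2,2)='.' (+1 fires, +1 burnt)
Step 9: cell (2,2)='.' (+0 fires, +1 burnt)
  fire out at step 9

2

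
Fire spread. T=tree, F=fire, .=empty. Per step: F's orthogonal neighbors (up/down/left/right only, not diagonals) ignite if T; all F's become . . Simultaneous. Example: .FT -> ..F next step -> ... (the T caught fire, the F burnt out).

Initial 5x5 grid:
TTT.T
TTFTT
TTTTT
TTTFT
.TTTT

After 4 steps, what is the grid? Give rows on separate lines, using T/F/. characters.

Step 1: 8 trees catch fire, 2 burn out
  TTF.T
  TF.FT
  TTFFT
  TTF.F
  .TTFT
Step 2: 8 trees catch fire, 8 burn out
  TF..T
  F...F
  TF..F
  TF...
  .TF.F
Step 3: 5 trees catch fire, 8 burn out
  F...F
  .....
  F....
  F....
  .F...
Step 4: 0 trees catch fire, 5 burn out
  .....
  .....
  .....
  .....
  .....

.....
.....
.....
.....
.....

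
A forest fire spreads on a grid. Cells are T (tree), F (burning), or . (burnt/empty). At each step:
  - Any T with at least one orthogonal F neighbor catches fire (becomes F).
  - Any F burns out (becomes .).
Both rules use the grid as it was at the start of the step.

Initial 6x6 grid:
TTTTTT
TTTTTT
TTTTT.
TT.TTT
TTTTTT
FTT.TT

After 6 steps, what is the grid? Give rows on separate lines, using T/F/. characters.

Step 1: 2 trees catch fire, 1 burn out
  TTTTTT
  TTTTTT
  TTTTT.
  TT.TTT
  FTTTTT
  .FT.TT
Step 2: 3 trees catch fire, 2 burn out
  TTTTTT
  TTTTTT
  TTTTT.
  FT.TTT
  .FTTTT
  ..F.TT
Step 3: 3 trees catch fire, 3 burn out
  TTTTTT
  TTTTTT
  FTTTT.
  .F.TTT
  ..FTTT
  ....TT
Step 4: 3 trees catch fire, 3 burn out
  TTTTTT
  FTTTTT
  .FTTT.
  ...TTT
  ...FTT
  ....TT
Step 5: 5 trees catch fire, 3 burn out
  FTTTTT
  .FTTTT
  ..FTT.
  ...FTT
  ....FT
  ....TT
Step 6: 6 trees catch fire, 5 burn out
  .FTTTT
  ..FTTT
  ...FT.
  ....FT
  .....F
  ....FT

.FTTTT
..FTTT
...FT.
....FT
.....F
....FT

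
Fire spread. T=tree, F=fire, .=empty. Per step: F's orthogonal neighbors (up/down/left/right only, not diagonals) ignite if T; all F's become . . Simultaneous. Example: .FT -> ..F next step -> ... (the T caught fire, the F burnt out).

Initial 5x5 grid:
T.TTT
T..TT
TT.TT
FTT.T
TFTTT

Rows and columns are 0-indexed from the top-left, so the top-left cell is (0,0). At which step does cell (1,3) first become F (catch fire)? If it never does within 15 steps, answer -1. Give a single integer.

Step 1: cell (1,3)='T' (+4 fires, +2 burnt)
Step 2: cell (1,3)='T' (+4 fires, +4 burnt)
Step 3: cell (1,3)='T' (+2 fires, +4 burnt)
Step 4: cell (1,3)='T' (+1 fires, +2 burnt)
Step 5: cell (1,3)='T' (+1 fires, +1 burnt)
Step 6: cell (1,3)='T' (+2 fires, +1 burnt)
Step 7: cell (1,3)='F' (+2 fires, +2 burnt)
  -> target ignites at step 7
Step 8: cell (1,3)='.' (+1 fires, +2 burnt)
Step 9: cell (1,3)='.' (+1 fires, +1 burnt)
Step 10: cell (1,3)='.' (+0 fires, +1 burnt)
  fire out at step 10

7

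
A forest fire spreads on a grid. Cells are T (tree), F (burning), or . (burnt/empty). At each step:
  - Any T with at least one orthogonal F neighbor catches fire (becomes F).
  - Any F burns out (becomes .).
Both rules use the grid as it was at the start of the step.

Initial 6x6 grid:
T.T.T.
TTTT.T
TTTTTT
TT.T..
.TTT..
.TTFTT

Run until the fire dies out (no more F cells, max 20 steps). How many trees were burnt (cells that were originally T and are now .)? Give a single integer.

Step 1: +3 fires, +1 burnt (F count now 3)
Step 2: +4 fires, +3 burnt (F count now 4)
Step 3: +2 fires, +4 burnt (F count now 2)
Step 4: +4 fires, +2 burnt (F count now 4)
Step 5: +4 fires, +4 burnt (F count now 4)
Step 6: +4 fires, +4 burnt (F count now 4)
Step 7: +1 fires, +4 burnt (F count now 1)
Step 8: +1 fires, +1 burnt (F count now 1)
Step 9: +0 fires, +1 burnt (F count now 0)
Fire out after step 9
Initially T: 24, now '.': 35
Total burnt (originally-T cells now '.'): 23

Answer: 23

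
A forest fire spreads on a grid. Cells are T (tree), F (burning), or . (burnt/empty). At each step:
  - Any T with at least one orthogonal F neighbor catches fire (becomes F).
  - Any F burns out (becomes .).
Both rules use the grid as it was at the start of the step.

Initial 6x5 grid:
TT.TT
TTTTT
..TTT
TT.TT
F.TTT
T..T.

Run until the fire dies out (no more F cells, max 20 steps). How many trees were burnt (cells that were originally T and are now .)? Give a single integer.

Step 1: +2 fires, +1 burnt (F count now 2)
Step 2: +1 fires, +2 burnt (F count now 1)
Step 3: +0 fires, +1 burnt (F count now 0)
Fire out after step 3
Initially T: 21, now '.': 12
Total burnt (originally-T cells now '.'): 3

Answer: 3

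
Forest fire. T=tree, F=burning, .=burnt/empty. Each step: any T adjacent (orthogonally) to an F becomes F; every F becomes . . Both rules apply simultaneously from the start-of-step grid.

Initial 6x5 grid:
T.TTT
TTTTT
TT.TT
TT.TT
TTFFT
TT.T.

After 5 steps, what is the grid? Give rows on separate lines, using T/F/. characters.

Step 1: 4 trees catch fire, 2 burn out
  T.TTT
  TTTTT
  TT.TT
  TT.FT
  TF..F
  TT.F.
Step 2: 5 trees catch fire, 4 burn out
  T.TTT
  TTTTT
  TT.FT
  TF..F
  F....
  TF...
Step 3: 5 trees catch fire, 5 burn out
  T.TTT
  TTTFT
  TF..F
  F....
  .....
  F....
Step 4: 5 trees catch fire, 5 burn out
  T.TFT
  TFF.F
  F....
  .....
  .....
  .....
Step 5: 3 trees catch fire, 5 burn out
  T.F.F
  F....
  .....
  .....
  .....
  .....

T.F.F
F....
.....
.....
.....
.....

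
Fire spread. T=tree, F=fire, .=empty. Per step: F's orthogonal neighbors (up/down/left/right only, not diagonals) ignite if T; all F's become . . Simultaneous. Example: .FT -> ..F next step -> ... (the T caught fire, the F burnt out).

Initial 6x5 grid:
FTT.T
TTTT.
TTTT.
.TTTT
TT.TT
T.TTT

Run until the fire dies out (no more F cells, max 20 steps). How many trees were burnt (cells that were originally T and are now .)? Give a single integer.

Answer: 22

Derivation:
Step 1: +2 fires, +1 burnt (F count now 2)
Step 2: +3 fires, +2 burnt (F count now 3)
Step 3: +2 fires, +3 burnt (F count now 2)
Step 4: +3 fires, +2 burnt (F count now 3)
Step 5: +3 fires, +3 burnt (F count now 3)
Step 6: +2 fires, +3 burnt (F count now 2)
Step 7: +3 fires, +2 burnt (F count now 3)
Step 8: +2 fires, +3 burnt (F count now 2)
Step 9: +2 fires, +2 burnt (F count now 2)
Step 10: +0 fires, +2 burnt (F count now 0)
Fire out after step 10
Initially T: 23, now '.': 29
Total burnt (originally-T cells now '.'): 22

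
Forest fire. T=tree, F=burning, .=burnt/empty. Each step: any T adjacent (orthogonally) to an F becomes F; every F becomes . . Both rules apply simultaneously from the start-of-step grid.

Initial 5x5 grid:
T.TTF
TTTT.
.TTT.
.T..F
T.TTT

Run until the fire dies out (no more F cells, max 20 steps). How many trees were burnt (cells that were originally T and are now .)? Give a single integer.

Step 1: +2 fires, +2 burnt (F count now 2)
Step 2: +3 fires, +2 burnt (F count now 3)
Step 3: +3 fires, +3 burnt (F count now 3)
Step 4: +2 fires, +3 burnt (F count now 2)
Step 5: +2 fires, +2 burnt (F count now 2)
Step 6: +2 fires, +2 burnt (F count now 2)
Step 7: +0 fires, +2 burnt (F count now 0)
Fire out after step 7
Initially T: 15, now '.': 24
Total burnt (originally-T cells now '.'): 14

Answer: 14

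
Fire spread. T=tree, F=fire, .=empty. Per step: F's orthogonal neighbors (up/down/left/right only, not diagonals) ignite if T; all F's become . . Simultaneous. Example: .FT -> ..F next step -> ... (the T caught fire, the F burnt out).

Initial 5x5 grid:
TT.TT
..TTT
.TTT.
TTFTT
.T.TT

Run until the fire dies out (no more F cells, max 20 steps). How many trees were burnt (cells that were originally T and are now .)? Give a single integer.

Answer: 15

Derivation:
Step 1: +3 fires, +1 burnt (F count now 3)
Step 2: +7 fires, +3 burnt (F count now 7)
Step 3: +2 fires, +7 burnt (F count now 2)
Step 4: +2 fires, +2 burnt (F count now 2)
Step 5: +1 fires, +2 burnt (F count now 1)
Step 6: +0 fires, +1 burnt (F count now 0)
Fire out after step 6
Initially T: 17, now '.': 23
Total burnt (originally-T cells now '.'): 15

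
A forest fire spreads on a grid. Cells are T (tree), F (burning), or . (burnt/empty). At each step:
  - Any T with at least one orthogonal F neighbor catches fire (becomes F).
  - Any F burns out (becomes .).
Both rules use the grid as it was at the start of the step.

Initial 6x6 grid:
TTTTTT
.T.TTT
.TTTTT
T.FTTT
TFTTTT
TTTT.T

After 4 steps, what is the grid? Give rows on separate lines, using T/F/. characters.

Step 1: 5 trees catch fire, 2 burn out
  TTTTTT
  .T.TTT
  .TFTTT
  T..FTT
  F.FTTT
  TFTT.T
Step 2: 7 trees catch fire, 5 burn out
  TTTTTT
  .T.TTT
  .F.FTT
  F...FT
  ...FTT
  F.FT.T
Step 3: 6 trees catch fire, 7 burn out
  TTTTTT
  .F.FTT
  ....FT
  .....F
  ....FT
  ...F.T
Step 4: 5 trees catch fire, 6 burn out
  TFTFTT
  ....FT
  .....F
  ......
  .....F
  .....T

TFTFTT
....FT
.....F
......
.....F
.....T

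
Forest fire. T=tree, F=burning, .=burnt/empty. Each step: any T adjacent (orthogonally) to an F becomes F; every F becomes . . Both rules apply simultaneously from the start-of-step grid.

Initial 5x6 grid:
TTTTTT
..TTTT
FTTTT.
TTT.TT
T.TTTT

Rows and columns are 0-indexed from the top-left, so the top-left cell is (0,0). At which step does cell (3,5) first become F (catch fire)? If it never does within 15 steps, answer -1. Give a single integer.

Step 1: cell (3,5)='T' (+2 fires, +1 burnt)
Step 2: cell (3,5)='T' (+3 fires, +2 burnt)
Step 3: cell (3,5)='T' (+3 fires, +3 burnt)
Step 4: cell (3,5)='T' (+4 fires, +3 burnt)
Step 5: cell (3,5)='T' (+5 fires, +4 burnt)
Step 6: cell (3,5)='F' (+5 fires, +5 burnt)
  -> target ignites at step 6
Step 7: cell (3,5)='.' (+2 fires, +5 burnt)
Step 8: cell (3,5)='.' (+0 fires, +2 burnt)
  fire out at step 8

6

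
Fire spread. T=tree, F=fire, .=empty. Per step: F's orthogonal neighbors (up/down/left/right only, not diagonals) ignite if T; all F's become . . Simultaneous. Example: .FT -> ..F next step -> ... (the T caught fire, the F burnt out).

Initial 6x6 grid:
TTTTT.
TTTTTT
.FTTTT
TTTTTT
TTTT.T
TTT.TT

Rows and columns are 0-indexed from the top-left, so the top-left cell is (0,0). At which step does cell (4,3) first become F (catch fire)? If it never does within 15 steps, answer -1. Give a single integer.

Step 1: cell (4,3)='T' (+3 fires, +1 burnt)
Step 2: cell (4,3)='T' (+7 fires, +3 burnt)
Step 3: cell (4,3)='T' (+8 fires, +7 burnt)
Step 4: cell (4,3)='F' (+7 fires, +8 burnt)
  -> target ignites at step 4
Step 5: cell (4,3)='.' (+3 fires, +7 burnt)
Step 6: cell (4,3)='.' (+1 fires, +3 burnt)
Step 7: cell (4,3)='.' (+1 fires, +1 burnt)
Step 8: cell (4,3)='.' (+1 fires, +1 burnt)
Step 9: cell (4,3)='.' (+0 fires, +1 burnt)
  fire out at step 9

4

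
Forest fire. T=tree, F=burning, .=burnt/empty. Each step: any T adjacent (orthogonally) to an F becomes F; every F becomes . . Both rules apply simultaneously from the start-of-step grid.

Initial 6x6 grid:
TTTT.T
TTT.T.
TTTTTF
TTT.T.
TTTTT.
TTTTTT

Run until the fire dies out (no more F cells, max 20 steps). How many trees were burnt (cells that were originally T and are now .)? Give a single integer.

Answer: 28

Derivation:
Step 1: +1 fires, +1 burnt (F count now 1)
Step 2: +3 fires, +1 burnt (F count now 3)
Step 3: +2 fires, +3 burnt (F count now 2)
Step 4: +5 fires, +2 burnt (F count now 5)
Step 5: +7 fires, +5 burnt (F count now 7)
Step 6: +6 fires, +7 burnt (F count now 6)
Step 7: +3 fires, +6 burnt (F count now 3)
Step 8: +1 fires, +3 burnt (F count now 1)
Step 9: +0 fires, +1 burnt (F count now 0)
Fire out after step 9
Initially T: 29, now '.': 35
Total burnt (originally-T cells now '.'): 28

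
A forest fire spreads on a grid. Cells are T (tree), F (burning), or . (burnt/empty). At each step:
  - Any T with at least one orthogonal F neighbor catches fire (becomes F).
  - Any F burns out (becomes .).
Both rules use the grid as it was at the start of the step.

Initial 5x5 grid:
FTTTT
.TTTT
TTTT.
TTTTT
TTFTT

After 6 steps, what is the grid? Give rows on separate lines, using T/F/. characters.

Step 1: 4 trees catch fire, 2 burn out
  .FTTT
  .TTTT
  TTTT.
  TTFTT
  TF.FT
Step 2: 7 trees catch fire, 4 burn out
  ..FTT
  .FTTT
  TTFT.
  TF.FT
  F...F
Step 3: 6 trees catch fire, 7 burn out
  ...FT
  ..FTT
  TF.F.
  F...F
  .....
Step 4: 3 trees catch fire, 6 burn out
  ....F
  ...FT
  F....
  .....
  .....
Step 5: 1 trees catch fire, 3 burn out
  .....
  ....F
  .....
  .....
  .....
Step 6: 0 trees catch fire, 1 burn out
  .....
  .....
  .....
  .....
  .....

.....
.....
.....
.....
.....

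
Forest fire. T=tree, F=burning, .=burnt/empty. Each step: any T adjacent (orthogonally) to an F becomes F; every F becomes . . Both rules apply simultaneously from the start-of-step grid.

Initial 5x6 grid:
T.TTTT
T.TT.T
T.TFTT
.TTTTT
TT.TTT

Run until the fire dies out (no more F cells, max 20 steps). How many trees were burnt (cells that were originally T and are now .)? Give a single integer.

Answer: 20

Derivation:
Step 1: +4 fires, +1 burnt (F count now 4)
Step 2: +6 fires, +4 burnt (F count now 6)
Step 3: +6 fires, +6 burnt (F count now 6)
Step 4: +3 fires, +6 burnt (F count now 3)
Step 5: +1 fires, +3 burnt (F count now 1)
Step 6: +0 fires, +1 burnt (F count now 0)
Fire out after step 6
Initially T: 23, now '.': 27
Total burnt (originally-T cells now '.'): 20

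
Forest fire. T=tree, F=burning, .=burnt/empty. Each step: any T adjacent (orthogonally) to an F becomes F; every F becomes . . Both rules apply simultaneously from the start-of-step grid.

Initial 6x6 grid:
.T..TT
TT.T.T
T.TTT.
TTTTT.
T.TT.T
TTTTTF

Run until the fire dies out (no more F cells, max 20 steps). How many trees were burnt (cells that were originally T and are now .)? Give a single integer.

Step 1: +2 fires, +1 burnt (F count now 2)
Step 2: +1 fires, +2 burnt (F count now 1)
Step 3: +2 fires, +1 burnt (F count now 2)
Step 4: +3 fires, +2 burnt (F count now 3)
Step 5: +4 fires, +3 burnt (F count now 4)
Step 6: +5 fires, +4 burnt (F count now 5)
Step 7: +1 fires, +5 burnt (F count now 1)
Step 8: +1 fires, +1 burnt (F count now 1)
Step 9: +1 fires, +1 burnt (F count now 1)
Step 10: +1 fires, +1 burnt (F count now 1)
Step 11: +1 fires, +1 burnt (F count now 1)
Step 12: +0 fires, +1 burnt (F count now 0)
Fire out after step 12
Initially T: 25, now '.': 33
Total burnt (originally-T cells now '.'): 22

Answer: 22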